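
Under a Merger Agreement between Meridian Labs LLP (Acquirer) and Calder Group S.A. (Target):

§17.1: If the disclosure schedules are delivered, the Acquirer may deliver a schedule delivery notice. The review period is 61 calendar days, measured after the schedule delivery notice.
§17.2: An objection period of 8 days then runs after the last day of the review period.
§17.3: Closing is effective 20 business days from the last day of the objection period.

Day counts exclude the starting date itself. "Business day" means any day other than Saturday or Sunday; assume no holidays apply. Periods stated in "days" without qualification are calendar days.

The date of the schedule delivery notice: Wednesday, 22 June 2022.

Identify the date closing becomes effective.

The last day of the review period: 22 June 2022 + 61 days = 22 August 2022.
Adding 8 calendar days to 22 August 2022 gives 30 August 2022, which is the last day of the objection period.
The date closing becomes effective: 20 business days after Tuesday, 30 August 2022, skipping weekends — Aug 31, Sep 1, Sep 2, Sep 5, …, Sep 23, Sep 26, Sep 27 — lands on Tuesday, 27 September 2022.

27 September 2022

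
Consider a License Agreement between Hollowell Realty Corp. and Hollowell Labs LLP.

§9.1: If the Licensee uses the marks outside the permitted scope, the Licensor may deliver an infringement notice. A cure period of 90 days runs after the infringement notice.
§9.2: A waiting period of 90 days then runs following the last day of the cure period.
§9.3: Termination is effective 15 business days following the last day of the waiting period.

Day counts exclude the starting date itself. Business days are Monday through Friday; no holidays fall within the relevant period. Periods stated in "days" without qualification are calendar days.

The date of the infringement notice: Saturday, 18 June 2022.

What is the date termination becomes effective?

5 January 2023

The last day of the cure period: 90 calendar days after 18 June 2022 is 16 September 2022.
The last day of the waiting period: 16 September 2022 + 90 days = 15 December 2022.
The date termination becomes effective: 15 business days after Thursday, 15 December 2022, skipping weekends — Dec 16, Dec 19, Dec 20, Dec 21, …, Jan 3, Jan 4, Jan 5 — lands on Thursday, 5 January 2023.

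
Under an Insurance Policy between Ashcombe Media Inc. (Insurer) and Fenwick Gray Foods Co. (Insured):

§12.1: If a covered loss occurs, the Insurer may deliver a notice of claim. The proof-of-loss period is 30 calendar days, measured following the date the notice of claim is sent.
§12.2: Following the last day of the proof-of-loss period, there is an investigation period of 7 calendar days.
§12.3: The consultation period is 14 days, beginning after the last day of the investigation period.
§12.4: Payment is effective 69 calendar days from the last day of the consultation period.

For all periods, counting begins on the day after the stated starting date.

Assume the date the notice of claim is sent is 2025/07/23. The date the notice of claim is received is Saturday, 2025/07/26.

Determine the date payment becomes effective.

The last day of the proof-of-loss period: 2025/07/23 + 30 days = 2025/08/22.
Adding 7 calendar days to 2025/08/22 gives 2025/08/29, which is the last day of the investigation period.
The last day of the consultation period: 2025/08/29 + 14 days = 2025/09/12.
The date payment becomes effective: 69 calendar days after 2025/09/12 is 2025/11/20.

2025/11/20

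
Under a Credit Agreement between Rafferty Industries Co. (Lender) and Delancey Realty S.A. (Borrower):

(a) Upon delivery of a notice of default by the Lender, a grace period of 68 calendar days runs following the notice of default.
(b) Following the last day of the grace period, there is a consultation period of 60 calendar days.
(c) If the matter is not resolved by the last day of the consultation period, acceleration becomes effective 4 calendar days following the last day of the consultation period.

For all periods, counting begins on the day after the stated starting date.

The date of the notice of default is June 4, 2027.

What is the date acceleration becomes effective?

The last day of the grace period: 68 calendar days after June 4, 2027 is August 11, 2027.
The last day of the consultation period: August 11, 2027 + 60 days = October 10, 2027.
Adding 4 calendar days to October 10, 2027 gives October 14, 2027, which is the date acceleration becomes effective.

October 14, 2027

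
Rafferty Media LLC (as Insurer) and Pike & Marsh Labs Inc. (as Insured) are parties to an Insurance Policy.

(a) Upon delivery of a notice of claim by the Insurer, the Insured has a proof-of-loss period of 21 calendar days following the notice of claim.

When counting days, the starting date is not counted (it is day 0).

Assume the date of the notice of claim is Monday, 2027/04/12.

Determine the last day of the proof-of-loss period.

2027/05/03

The last day of the proof-of-loss period: 21 calendar days after 2027/04/12 is 2027/05/03.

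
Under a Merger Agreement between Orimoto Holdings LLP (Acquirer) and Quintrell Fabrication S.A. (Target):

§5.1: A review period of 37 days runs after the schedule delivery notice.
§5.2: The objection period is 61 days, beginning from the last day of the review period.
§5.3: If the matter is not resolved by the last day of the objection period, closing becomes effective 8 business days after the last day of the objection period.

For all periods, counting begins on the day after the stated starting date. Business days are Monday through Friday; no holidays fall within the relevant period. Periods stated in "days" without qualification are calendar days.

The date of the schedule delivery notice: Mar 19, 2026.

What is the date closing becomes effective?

Jul 7, 2026

The last day of the review period: Mar 19, 2026 + 37 days = Apr 25, 2026.
The last day of the objection period: Apr 25, 2026 + 61 days = Jun 25, 2026.
From Thursday, Jun 25, 2026, 8 business days (Jun 26, Jun 29, Jun 30, Jul 1, Jul 2, Jul 3, Jul 6, Jul 7, skipping weekends) brings us to Tuesday, Jul 7, 2026, which is the date closing becomes effective.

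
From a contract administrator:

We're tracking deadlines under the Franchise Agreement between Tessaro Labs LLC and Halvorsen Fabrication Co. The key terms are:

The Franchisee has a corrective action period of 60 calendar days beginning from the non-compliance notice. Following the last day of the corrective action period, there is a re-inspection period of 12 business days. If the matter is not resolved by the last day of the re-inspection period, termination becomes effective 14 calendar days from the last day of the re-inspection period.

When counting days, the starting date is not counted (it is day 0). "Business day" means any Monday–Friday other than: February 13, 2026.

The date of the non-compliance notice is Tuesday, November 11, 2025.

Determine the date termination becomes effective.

The last day of the corrective action period: November 11, 2025 + 60 days = January 10, 2026.
From Saturday, January 10, 2026, 12 business days (Jan 12, Jan 13, Jan 14, Jan 15, …, Jan 23, Jan 26, Jan 27, skipping weekends) brings us to Tuesday, January 27, 2026, which is the last day of the re-inspection period.
Adding 14 calendar days to January 27, 2026 gives February 10, 2026, which is the date termination becomes effective.

February 10, 2026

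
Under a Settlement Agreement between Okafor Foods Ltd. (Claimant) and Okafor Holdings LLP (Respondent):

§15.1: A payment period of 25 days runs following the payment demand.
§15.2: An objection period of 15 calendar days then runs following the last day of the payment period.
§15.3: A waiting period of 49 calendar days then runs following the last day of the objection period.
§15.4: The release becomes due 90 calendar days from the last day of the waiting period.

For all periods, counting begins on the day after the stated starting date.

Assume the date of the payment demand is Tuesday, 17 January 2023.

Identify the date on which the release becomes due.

Adding 25 calendar days to 17 January 2023 gives 11 February 2023, which is the last day of the payment period.
The last day of the objection period: 15 calendar days after 11 February 2023 is 26 February 2023.
Adding 49 calendar days to 26 February 2023 gives 16 April 2023, which is the last day of the waiting period.
Adding 90 calendar days to 16 April 2023 gives 15 July 2023, which is the date on which the release becomes due.

15 July 2023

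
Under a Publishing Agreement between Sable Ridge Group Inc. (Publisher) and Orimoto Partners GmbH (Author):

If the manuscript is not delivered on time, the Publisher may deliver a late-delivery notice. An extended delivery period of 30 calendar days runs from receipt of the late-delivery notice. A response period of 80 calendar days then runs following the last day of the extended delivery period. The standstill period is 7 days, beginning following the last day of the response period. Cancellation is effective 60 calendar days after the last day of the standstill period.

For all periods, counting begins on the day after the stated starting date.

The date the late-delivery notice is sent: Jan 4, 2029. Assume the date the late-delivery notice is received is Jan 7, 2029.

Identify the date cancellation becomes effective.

Jul 3, 2029

The last day of the extended delivery period: 30 calendar days after Jan 7, 2029 is Feb 6, 2029.
Adding 80 calendar days to Feb 6, 2029 gives Apr 27, 2029, which is the last day of the response period.
The last day of the standstill period: 7 calendar days after Apr 27, 2029 is May 4, 2029.
Adding 60 calendar days to May 4, 2029 gives Jul 3, 2029, which is the date cancellation becomes effective.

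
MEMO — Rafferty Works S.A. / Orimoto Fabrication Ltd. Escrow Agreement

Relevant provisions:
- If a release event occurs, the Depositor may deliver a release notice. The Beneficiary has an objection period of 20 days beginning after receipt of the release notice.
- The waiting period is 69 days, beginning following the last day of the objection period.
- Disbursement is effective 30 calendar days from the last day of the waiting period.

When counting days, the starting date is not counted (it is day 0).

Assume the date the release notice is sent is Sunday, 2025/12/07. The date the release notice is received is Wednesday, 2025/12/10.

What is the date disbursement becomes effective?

2026/04/08

Adding 20 calendar days to 2025/12/10 gives 2025/12/30, which is the last day of the objection period.
The last day of the waiting period: 2025/12/30 + 69 days = 2026/03/09.
Adding 30 calendar days to 2026/03/09 gives 2026/04/08, which is the date disbursement becomes effective.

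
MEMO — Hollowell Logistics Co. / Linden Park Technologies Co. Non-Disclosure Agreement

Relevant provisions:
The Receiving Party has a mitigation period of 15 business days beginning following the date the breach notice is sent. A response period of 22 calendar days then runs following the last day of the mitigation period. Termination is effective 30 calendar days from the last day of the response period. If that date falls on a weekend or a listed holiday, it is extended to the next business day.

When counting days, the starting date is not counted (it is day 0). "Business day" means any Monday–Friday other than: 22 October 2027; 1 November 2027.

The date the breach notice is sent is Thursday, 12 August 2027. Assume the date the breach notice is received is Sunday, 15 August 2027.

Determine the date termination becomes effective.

25 October 2027

The last day of the mitigation period: counting 15 business days from Thursday, 12 August 2027 (Aug 13, Aug 16, Aug 17, Aug 18, …, Aug 31, Sep 1, Sep 2, skipping weekends) reaches Thursday, 2 September 2027.
The last day of the response period: 2 September 2027 + 22 days = 24 September 2027.
The date termination becomes effective: 30 calendar days after 24 September 2027 is 24 October 2027. That falls on a Sunday, so it rolls to the next business day, Monday, 25 October 2027.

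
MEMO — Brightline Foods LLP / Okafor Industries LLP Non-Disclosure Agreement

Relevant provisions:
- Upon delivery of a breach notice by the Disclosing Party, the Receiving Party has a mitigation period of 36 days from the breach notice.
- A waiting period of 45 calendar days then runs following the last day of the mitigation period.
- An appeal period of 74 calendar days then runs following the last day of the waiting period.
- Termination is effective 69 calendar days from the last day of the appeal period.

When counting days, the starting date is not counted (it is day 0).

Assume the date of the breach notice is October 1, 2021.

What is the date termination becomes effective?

The last day of the mitigation period: 36 calendar days after October 1, 2021 is November 6, 2021.
Adding 45 calendar days to November 6, 2021 gives December 21, 2021, which is the last day of the waiting period.
The last day of the appeal period: 74 calendar days after December 21, 2021 is March 5, 2022.
Adding 69 calendar days to March 5, 2022 gives May 13, 2022, which is the date termination becomes effective.

May 13, 2022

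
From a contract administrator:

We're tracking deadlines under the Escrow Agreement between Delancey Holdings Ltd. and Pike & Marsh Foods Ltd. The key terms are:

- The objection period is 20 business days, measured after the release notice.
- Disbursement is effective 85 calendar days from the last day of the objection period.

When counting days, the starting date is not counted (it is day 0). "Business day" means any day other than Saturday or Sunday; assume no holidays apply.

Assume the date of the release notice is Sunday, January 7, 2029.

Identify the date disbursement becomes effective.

April 28, 2029

From Sunday, January 7, 2029, 20 business days (Jan 8, Jan 9, Jan 10, Jan 11, …, Jan 31, Feb 1, Feb 2, skipping weekends) brings us to Friday, February 2, 2029, which is the last day of the objection period.
The date disbursement becomes effective: February 2, 2029 + 85 days = April 28, 2029.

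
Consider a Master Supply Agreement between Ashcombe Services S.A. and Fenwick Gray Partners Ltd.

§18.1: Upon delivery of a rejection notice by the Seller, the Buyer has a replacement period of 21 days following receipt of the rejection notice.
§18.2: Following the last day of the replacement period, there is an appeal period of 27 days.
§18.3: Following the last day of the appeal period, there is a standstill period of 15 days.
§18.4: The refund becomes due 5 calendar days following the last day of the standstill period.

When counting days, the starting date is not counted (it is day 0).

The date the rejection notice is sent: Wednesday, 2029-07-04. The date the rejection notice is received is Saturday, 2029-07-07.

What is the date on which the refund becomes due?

The last day of the replacement period: 2029-07-07 + 21 days = 2029-07-28.
Adding 27 calendar days to 2029-07-28 gives 2029-08-24, which is the last day of the appeal period.
The last day of the standstill period: 15 calendar days after 2029-08-24 is 2029-09-08.
The date on which the refund becomes due: 5 calendar days after 2029-09-08 is 2029-09-13.

2029-09-13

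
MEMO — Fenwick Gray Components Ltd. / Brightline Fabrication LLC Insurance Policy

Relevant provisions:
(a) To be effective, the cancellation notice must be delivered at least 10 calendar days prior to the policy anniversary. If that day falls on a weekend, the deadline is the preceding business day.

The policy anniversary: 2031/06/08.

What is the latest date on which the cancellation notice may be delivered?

2031/05/29

2031/06/08 minus 10 days is 2031/05/29. That is a Thursday, so no adjustment is needed.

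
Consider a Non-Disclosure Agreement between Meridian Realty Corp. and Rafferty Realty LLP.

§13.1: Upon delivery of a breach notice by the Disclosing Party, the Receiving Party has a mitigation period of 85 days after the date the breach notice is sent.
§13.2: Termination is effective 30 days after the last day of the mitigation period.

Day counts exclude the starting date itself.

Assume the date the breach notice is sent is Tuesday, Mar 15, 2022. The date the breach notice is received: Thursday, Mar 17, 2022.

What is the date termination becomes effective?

Adding 85 calendar days to Mar 15, 2022 gives Jun 8, 2022, which is the last day of the mitigation period.
The date termination becomes effective: 30 calendar days after Jun 8, 2022 is Jul 8, 2022.

Jul 8, 2022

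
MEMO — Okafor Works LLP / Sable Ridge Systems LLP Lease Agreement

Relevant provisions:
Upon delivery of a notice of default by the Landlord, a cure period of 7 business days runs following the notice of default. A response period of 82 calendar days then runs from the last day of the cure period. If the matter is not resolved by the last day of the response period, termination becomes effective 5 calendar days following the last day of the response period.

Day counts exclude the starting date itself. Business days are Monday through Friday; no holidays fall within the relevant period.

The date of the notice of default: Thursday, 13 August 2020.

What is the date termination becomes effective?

19 November 2020

The last day of the cure period: 7 business days after Thursday, 13 August 2020, skipping weekends — Aug 14, Aug 17, Aug 18, Aug 19, Aug 20, Aug 21, Aug 24 — lands on Monday, 24 August 2020.
The last day of the response period: 24 August 2020 + 82 days = 14 November 2020.
The date termination becomes effective: 14 November 2020 + 5 days = 19 November 2020.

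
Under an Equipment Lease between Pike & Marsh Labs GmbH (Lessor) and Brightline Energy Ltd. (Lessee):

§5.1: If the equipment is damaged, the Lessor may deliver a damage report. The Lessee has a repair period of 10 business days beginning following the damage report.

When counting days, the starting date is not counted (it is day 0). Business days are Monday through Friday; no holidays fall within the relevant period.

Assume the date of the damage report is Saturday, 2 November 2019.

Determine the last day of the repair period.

The last day of the repair period: counting 10 business days from Saturday, 2 November 2019 (Nov 4, Nov 5, Nov 6, Nov 7, Nov 8, Nov 11, Nov 12, Nov 13, Nov 14, Nov 15, skipping weekends) reaches Friday, 15 November 2019.

15 November 2019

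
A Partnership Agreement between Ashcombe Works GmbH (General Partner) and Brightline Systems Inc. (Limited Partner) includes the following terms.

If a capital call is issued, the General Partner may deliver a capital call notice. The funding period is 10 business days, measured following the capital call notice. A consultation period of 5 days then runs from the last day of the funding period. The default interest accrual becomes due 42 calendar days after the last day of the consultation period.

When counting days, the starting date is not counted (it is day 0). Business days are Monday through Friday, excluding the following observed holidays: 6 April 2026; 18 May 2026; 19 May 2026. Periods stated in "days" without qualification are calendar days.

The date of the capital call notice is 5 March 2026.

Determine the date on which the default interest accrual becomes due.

The last day of the funding period: 10 business days after Thursday, 5 March 2026, skipping weekends — Mar 6, Mar 9, Mar 10, Mar 11, Mar 12, Mar 13, Mar 16, Mar 17, Mar 18, Mar 19 — lands on Thursday, 19 March 2026.
The last day of the consultation period: 19 March 2026 + 5 days = 24 March 2026.
The date on which the default interest accrual becomes due: 24 March 2026 + 42 days = 5 May 2026.

5 May 2026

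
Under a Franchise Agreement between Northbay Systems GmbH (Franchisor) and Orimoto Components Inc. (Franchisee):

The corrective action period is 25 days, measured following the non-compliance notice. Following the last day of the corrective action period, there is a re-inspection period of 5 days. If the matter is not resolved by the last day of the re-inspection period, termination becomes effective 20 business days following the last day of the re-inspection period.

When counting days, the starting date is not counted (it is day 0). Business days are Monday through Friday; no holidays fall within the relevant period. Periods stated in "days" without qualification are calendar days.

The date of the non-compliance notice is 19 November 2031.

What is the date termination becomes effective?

16 January 2032

Adding 25 calendar days to 19 November 2031 gives 14 December 2031, which is the last day of the corrective action period.
Adding 5 calendar days to 14 December 2031 gives 19 December 2031, which is the last day of the re-inspection period.
The date termination becomes effective: 20 business days after Friday, 19 December 2031, skipping weekends — Dec 22, Dec 23, Dec 24, Dec 25, …, Jan 14, Jan 15, Jan 16 — lands on Friday, 16 January 2032.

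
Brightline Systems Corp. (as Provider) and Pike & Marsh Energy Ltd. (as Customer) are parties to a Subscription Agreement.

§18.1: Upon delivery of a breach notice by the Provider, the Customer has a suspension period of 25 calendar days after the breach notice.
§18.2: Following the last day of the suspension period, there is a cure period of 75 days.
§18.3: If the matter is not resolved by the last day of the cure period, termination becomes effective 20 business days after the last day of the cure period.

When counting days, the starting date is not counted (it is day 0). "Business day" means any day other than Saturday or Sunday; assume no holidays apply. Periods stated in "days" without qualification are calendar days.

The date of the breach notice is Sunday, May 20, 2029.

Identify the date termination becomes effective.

Sep 25, 2029

The last day of the suspension period: 25 calendar days after May 20, 2029 is Jun 14, 2029.
The last day of the cure period: Jun 14, 2029 + 75 days = Aug 28, 2029.
From Tuesday, Aug 28, 2029, 20 business days (Aug 29, Aug 30, Aug 31, Sep 3, …, Sep 21, Sep 24, Sep 25, skipping weekends) brings us to Tuesday, Sep 25, 2029, which is the date termination becomes effective.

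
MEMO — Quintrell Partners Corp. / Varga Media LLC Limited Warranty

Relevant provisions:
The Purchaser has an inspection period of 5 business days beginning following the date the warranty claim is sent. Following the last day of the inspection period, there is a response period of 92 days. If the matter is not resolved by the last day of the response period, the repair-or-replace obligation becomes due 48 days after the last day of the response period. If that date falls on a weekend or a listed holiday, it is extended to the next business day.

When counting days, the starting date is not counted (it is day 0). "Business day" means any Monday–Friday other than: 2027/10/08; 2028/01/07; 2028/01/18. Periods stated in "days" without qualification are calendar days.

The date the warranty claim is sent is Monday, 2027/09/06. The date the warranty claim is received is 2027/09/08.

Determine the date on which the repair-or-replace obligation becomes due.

2028/01/31

The last day of the inspection period: counting 5 business days from Monday, 2027/09/06 (Sep 7, Sep 8, Sep 9, Sep 10, Sep 13, skipping weekends) reaches Monday, 2027/09/13.
The last day of the response period: 92 calendar days after 2027/09/13 is 2027/12/14.
The date on which the repair-or-replace obligation becomes due: 2027/12/14 + 48 days = 2028/01/31. 2028/01/31 is a Monday and is not a listed holiday, so no roll-forward applies.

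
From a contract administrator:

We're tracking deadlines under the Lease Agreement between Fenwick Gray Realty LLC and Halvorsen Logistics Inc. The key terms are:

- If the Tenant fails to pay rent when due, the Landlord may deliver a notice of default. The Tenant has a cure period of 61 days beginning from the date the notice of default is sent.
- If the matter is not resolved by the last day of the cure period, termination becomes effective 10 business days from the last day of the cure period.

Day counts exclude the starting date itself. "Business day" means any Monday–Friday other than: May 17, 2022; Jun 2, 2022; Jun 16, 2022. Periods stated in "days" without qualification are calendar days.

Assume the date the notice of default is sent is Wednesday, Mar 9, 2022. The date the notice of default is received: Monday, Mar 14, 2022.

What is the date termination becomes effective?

May 24, 2022

The last day of the cure period: 61 calendar days after Mar 9, 2022 is May 9, 2022.
The date termination becomes effective: counting 10 business days from Monday, May 9, 2022 (May 10, May 11, May 12, May 13, May 16, May 18, May 19, May 20, May 23, May 24, skipping weekends and the listed holiday on May 17) reaches Tuesday, May 24, 2022.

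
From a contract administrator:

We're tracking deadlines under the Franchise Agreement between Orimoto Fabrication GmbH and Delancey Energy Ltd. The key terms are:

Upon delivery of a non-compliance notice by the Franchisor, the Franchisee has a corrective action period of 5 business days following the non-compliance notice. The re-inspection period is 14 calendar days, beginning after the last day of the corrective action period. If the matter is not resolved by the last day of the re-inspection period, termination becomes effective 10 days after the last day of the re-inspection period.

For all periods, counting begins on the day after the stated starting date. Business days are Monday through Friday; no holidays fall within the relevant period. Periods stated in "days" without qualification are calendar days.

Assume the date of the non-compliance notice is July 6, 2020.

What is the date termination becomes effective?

The last day of the corrective action period: counting 5 business days from Monday, July 6, 2020 (Jul 7, Jul 8, Jul 9, Jul 10, Jul 13, skipping weekends) reaches Monday, July 13, 2020.
The last day of the re-inspection period: July 13, 2020 + 14 days = July 27, 2020.
Adding 10 calendar days to July 27, 2020 gives August 6, 2020, which is the date termination becomes effective.

August 6, 2020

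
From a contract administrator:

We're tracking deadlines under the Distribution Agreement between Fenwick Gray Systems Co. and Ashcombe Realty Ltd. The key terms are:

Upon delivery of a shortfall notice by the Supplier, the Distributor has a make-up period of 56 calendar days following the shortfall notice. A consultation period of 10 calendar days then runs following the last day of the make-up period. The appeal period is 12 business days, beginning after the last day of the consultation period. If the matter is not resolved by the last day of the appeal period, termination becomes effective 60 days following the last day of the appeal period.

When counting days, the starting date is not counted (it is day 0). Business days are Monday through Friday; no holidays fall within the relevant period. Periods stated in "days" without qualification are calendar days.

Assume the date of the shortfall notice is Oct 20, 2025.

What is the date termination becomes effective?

Adding 56 calendar days to Oct 20, 2025 gives Dec 15, 2025, which is the last day of the make-up period.
The last day of the consultation period: 10 calendar days after Dec 15, 2025 is Dec 25, 2025.
From Thursday, Dec 25, 2025, 12 business days (Dec 26, Dec 29, Dec 30, Dec 31, …, Jan 8, Jan 9, Jan 12, skipping weekends) brings us to Monday, Jan 12, 2026, which is the last day of the appeal period.
Adding 60 calendar days to Jan 12, 2026 gives Mar 13, 2026, which is the date termination becomes effective.

Mar 13, 2026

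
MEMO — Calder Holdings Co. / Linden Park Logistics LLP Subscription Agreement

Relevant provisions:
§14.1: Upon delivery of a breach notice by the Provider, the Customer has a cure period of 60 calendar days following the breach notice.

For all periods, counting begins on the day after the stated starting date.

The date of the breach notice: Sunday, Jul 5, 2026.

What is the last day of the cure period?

The last day of the cure period: 60 calendar days after Jul 5, 2026 is Sep 3, 2026.

Sep 3, 2026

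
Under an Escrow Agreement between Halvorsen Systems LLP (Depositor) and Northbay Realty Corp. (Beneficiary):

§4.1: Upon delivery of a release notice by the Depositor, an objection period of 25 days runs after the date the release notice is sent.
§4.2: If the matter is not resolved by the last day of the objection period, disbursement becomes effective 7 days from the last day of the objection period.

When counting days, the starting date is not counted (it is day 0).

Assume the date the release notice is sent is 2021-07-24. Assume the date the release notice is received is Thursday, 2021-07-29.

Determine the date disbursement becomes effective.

2021-08-25

The last day of the objection period: 2021-07-24 + 25 days = 2021-08-18.
The date disbursement becomes effective: 2021-08-18 + 7 days = 2021-08-25.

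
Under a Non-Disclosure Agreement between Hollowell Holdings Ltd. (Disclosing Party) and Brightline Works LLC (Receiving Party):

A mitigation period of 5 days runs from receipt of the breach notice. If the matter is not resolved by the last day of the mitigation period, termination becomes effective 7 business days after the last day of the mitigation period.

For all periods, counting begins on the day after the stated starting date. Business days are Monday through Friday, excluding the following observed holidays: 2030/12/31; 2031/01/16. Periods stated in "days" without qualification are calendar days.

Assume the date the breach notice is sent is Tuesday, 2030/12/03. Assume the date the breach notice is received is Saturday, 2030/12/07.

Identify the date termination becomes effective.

2030/12/23

Adding 5 calendar days to 2030/12/07 gives 2030/12/12, which is the last day of the mitigation period.
The date termination becomes effective: counting 7 business days from Thursday, 2030/12/12 (Dec 13, Dec 16, Dec 17, Dec 18, Dec 19, Dec 20, Dec 23, skipping weekends) reaches Monday, 2030/12/23.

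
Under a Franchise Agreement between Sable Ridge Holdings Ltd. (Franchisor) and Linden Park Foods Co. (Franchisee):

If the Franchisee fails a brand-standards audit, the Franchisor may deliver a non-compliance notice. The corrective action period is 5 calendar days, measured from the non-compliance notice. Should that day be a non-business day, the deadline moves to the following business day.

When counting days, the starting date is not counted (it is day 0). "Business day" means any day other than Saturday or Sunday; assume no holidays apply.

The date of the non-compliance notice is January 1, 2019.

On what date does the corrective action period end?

January 7, 2019

Adding 5 calendar days to January 1, 2019 gives January 6, 2019, which is the last day of the corrective action period. That falls on a Sunday, so it rolls to the next business day, Monday, January 7, 2019.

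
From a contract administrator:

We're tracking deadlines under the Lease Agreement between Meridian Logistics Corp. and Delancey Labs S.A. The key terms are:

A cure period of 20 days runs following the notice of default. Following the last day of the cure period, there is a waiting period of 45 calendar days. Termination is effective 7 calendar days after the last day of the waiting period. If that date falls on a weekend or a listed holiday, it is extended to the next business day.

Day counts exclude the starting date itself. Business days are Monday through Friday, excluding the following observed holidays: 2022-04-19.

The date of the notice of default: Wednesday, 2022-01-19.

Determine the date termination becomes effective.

The last day of the cure period: 20 calendar days after 2022-01-19 is 2022-02-08.
Adding 45 calendar days to 2022-02-08 gives 2022-03-25, which is the last day of the waiting period.
The date termination becomes effective: 2022-03-25 + 7 days = 2022-04-01. 2022-04-01 is a Friday and is not a listed holiday, so no roll-forward applies.

2022-04-01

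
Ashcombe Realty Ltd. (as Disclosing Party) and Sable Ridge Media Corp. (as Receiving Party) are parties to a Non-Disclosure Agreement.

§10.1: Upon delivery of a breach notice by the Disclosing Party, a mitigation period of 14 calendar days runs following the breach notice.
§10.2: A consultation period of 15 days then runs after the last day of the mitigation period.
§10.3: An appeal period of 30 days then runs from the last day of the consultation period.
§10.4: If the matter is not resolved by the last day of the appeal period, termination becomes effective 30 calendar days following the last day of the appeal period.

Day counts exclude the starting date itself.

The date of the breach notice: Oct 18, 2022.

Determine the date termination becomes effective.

The last day of the mitigation period: Oct 18, 2022 + 14 days = Nov 1, 2022.
The last day of the consultation period: Nov 1, 2022 + 15 days = Nov 16, 2022.
Adding 30 calendar days to Nov 16, 2022 gives Dec 16, 2022, which is the last day of the appeal period.
Adding 30 calendar days to Dec 16, 2022 gives Jan 15, 2023, which is the date termination becomes effective.

Jan 15, 2023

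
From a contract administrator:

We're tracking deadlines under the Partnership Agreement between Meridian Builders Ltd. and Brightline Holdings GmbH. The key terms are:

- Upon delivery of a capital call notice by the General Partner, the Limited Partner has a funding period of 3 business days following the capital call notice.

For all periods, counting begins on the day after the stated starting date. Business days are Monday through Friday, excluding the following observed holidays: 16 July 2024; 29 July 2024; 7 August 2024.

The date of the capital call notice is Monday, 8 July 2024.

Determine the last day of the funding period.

From Monday, 8 July 2024, 3 business days (Jul 9, Jul 10, Jul 11, skipping weekends) brings us to Thursday, 11 July 2024, which is the last day of the funding period.

11 July 2024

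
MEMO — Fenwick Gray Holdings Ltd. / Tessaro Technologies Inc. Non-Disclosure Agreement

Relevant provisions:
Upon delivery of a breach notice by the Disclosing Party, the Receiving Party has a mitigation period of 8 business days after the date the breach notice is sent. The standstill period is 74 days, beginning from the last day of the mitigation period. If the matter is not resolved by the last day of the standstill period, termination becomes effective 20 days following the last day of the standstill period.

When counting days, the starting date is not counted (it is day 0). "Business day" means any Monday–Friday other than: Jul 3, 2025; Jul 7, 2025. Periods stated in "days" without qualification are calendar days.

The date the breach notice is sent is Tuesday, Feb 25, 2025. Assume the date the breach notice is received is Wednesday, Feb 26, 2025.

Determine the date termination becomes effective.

The last day of the mitigation period: 8 business days after Tuesday, Feb 25, 2025, skipping weekends — Feb 26, Feb 27, Feb 28, Mar 3, Mar 4, Mar 5, Mar 6, Mar 7 — lands on Friday, Mar 7, 2025.
Adding 74 calendar days to Mar 7, 2025 gives May 20, 2025, which is the last day of the standstill period.
The date termination becomes effective: May 20, 2025 + 20 days = Jun 9, 2025.

Jun 9, 2025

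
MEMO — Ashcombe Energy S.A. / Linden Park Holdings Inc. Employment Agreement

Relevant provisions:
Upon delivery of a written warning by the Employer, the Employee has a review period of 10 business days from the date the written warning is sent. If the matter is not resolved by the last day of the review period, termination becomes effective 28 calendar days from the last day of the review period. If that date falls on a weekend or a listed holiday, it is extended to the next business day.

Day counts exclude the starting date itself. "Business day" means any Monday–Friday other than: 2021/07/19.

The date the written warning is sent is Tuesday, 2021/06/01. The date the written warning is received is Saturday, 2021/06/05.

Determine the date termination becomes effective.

2021/07/13

The last day of the review period: 10 business days after Tuesday, 2021/06/01, skipping weekends — Jun 2, Jun 3, Jun 4, Jun 7, Jun 8, Jun 9, Jun 10, Jun 11, Jun 14, Jun 15 — lands on Tuesday, 2021/06/15.
The date termination becomes effective: 28 calendar days after 2021/06/15 is 2021/07/13. 2021/07/13 is a Tuesday and is not a listed holiday, so no roll-forward applies.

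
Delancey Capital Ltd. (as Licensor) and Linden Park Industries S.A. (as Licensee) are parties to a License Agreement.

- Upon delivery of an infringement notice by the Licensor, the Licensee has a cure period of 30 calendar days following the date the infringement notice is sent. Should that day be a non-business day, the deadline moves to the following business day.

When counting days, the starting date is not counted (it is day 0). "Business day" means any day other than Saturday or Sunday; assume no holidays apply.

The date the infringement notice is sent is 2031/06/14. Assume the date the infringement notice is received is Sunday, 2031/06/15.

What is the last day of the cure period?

The last day of the cure period: 30 calendar days after 2031/06/14 is 2031/07/14. 2031/07/14 is a Monday, so no roll-forward applies.

2031/07/14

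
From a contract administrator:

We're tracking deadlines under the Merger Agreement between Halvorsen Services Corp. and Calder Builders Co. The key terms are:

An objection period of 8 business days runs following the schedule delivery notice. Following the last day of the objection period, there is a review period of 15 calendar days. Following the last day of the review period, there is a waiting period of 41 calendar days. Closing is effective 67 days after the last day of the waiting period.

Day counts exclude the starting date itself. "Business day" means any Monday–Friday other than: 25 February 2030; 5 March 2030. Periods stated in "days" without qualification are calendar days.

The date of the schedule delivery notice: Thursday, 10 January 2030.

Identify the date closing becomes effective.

From Thursday, 10 January 2030, 8 business days (Jan 11, Jan 14, Jan 15, Jan 16, Jan 17, Jan 18, Jan 21, Jan 22, skipping weekends) brings us to Tuesday, 22 January 2030, which is the last day of the objection period.
Adding 15 calendar days to 22 January 2030 gives 6 February 2030, which is the last day of the review period.
The last day of the waiting period: 6 February 2030 + 41 days = 19 March 2030.
The date closing becomes effective: 67 calendar days after 19 March 2030 is 25 May 2030.

25 May 2030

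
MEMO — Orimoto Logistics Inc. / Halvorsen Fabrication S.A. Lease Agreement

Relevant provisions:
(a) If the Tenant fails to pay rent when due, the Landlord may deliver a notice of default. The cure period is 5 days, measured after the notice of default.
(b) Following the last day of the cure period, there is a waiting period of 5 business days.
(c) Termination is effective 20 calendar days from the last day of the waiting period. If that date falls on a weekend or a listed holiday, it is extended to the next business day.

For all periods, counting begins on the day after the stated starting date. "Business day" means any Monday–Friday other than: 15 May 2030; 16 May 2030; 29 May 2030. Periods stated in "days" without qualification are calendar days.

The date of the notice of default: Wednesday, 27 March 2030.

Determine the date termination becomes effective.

The last day of the cure period: 5 calendar days after 27 March 2030 is 1 April 2030.
From Monday, 1 April 2030, 5 business days (Apr 2, Apr 3, Apr 4, Apr 5, Apr 8, skipping weekends) brings us to Monday, 8 April 2030, which is the last day of the waiting period.
The date termination becomes effective: 20 calendar days after 8 April 2030 is 28 April 2030. That falls on a Sunday, so it rolls to the next business day, Monday, 29 April 2030.

29 April 2030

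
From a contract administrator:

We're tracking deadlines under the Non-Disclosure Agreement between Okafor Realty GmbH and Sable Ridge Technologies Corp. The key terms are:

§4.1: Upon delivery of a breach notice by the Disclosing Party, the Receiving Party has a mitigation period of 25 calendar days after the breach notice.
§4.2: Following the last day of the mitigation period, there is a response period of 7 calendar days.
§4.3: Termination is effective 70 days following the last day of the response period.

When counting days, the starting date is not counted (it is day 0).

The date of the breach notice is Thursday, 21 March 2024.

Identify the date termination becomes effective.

1 July 2024

The last day of the mitigation period: 25 calendar days after 21 March 2024 is 15 April 2024.
The last day of the response period: 15 April 2024 + 7 days = 22 April 2024.
The date termination becomes effective: 22 April 2024 + 70 days = 1 July 2024.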